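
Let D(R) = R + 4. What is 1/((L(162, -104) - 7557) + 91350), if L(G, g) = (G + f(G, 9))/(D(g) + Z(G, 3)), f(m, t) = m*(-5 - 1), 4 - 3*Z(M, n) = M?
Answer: 229/19189812 ≈ 1.1933e-5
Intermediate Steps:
Z(M, n) = 4/3 - M/3
D(R) = 4 + R
f(m, t) = -6*m (f(m, t) = m*(-6) = -6*m)
L(G, g) = -5*G/(16/3 + g - G/3) (L(G, g) = (G - 6*G)/((4 + g) + (4/3 - G/3)) = (-5*G)/(16/3 + g - G/3) = -5*G/(16/3 + g - G/3))
1/((L(162, -104) - 7557) + 91350) = 1/((-15*162/(16 - 1*162 + 3*(-104)) - 7557) + 91350) = 1/((-15*162/(16 - 162 - 312) - 7557) + 91350) = 1/((-15*162/(-458) - 7557) + 91350) = 1/((-15*162*(-1/458) - 7557) + 91350) = 1/((1215/229 - 7557) + 91350) = 1/(-1729338/229 + 91350) = 1/(19189812/229) = 229/19189812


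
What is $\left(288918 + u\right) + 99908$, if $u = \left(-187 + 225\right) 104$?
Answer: $392778$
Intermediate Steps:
$u = 3952$ ($u = 38 \cdot 104 = 3952$)
$\left(288918 + u\right) + 99908 = \left(288918 + 3952\right) + 99908 = 292870 + 99908 = 392778$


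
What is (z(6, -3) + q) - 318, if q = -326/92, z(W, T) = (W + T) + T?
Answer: -14791/46 ≈ -321.54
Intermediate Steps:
z(W, T) = W + 2*T (z(W, T) = (T + W) + T = W + 2*T)
q = -163/46 (q = -326*1/92 = -163/46 ≈ -3.5435)
(z(6, -3) + q) - 318 = ((6 + 2*(-3)) - 163/46) - 318 = ((6 - 6) - 163/46) - 318 = (0 - 163/46) - 318 = -163/46 - 318 = -14791/46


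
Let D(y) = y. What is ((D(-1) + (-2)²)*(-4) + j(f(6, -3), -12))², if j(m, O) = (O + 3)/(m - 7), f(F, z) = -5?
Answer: 2025/16 ≈ 126.56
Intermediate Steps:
j(m, O) = (3 + O)/(-7 + m)
((D(-1) + (-2)²)*(-4) + j(f(6, -3), -12))² = ((-1 + (-2)²)*(-4) + (3 - 12)/(-7 - 5))² = ((-1 + 4)*(-4) - 9/(-12))² = (3*(-4) - 1/12*(-9))² = (-12 + ¾)² = (-45/4)² = 2025/16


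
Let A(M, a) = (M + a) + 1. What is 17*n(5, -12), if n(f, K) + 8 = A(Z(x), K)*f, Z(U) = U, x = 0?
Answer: -1071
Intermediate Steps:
A(M, a) = 1 + M + a
n(f, K) = -8 + f*(1 + K) (n(f, K) = -8 + (1 + 0 + K)*f = -8 + (1 + K)*f = -8 + f*(1 + K))
17*n(5, -12) = 17*(-8 + 5*(1 - 12)) = 17*(-8 + 5*(-11)) = 17*(-8 - 55) = 17*(-63) = -1071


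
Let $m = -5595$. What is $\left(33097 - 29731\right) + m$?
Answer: $-2229$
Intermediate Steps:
$\left(33097 - 29731\right) + m = \left(33097 - 29731\right) - 5595 = 3366 - 5595 = -2229$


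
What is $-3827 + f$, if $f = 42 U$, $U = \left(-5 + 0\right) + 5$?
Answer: $-3827$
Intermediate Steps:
$U = 0$ ($U = -5 + 5 = 0$)
$f = 0$ ($f = 42 \cdot 0 = 0$)
$-3827 + f = -3827 + 0 = -3827$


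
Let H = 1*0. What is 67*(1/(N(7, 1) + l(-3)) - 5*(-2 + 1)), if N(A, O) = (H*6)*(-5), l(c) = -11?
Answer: 3618/11 ≈ 328.91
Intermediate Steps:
H = 0
N(A, O) = 0 (N(A, O) = (0*6)*(-5) = 0*(-5) = 0)
67*(1/(N(7, 1) + l(-3)) - 5*(-2 + 1)) = 67*(1/(0 - 11) - 5*(-2 + 1)) = 67*(1/(-11) - 5*(-1)) = 67*(-1/11 + 5) = 67*(54/11) = 3618/11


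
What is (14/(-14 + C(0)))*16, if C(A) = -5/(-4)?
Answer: -896/51 ≈ -17.569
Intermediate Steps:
C(A) = 5/4 (C(A) = -5*(-¼) = 5/4)
(14/(-14 + C(0)))*16 = (14/(-14 + 5/4))*16 = (14/(-51/4))*16 = (14*(-4/51))*16 = -56/51*16 = -896/51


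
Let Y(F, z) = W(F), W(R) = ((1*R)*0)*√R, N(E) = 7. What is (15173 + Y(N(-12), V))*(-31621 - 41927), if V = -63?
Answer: -1115943804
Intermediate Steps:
W(R) = 0 (W(R) = (R*0)*√R = 0*√R = 0)
Y(F, z) = 0
(15173 + Y(N(-12), V))*(-31621 - 41927) = (15173 + 0)*(-31621 - 41927) = 15173*(-73548) = -1115943804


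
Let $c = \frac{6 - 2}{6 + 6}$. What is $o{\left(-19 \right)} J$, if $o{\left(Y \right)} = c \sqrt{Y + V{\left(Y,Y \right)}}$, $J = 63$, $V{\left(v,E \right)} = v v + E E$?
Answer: $21 \sqrt{703} \approx 556.8$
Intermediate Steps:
$V{\left(v,E \right)} = E^{2} + v^{2}$ ($V{\left(v,E \right)} = v^{2} + E^{2} = E^{2} + v^{2}$)
$c = \frac{1}{3}$ ($c = \frac{4}{12} = 4 \cdot \frac{1}{12} = \frac{1}{3} \approx 0.33333$)
$o{\left(Y \right)} = \frac{\sqrt{Y + 2 Y^{2}}}{3}$ ($o{\left(Y \right)} = \frac{\sqrt{Y + \left(Y^{2} + Y^{2}\right)}}{3} = \frac{\sqrt{Y + 2 Y^{2}}}{3}$)
$o{\left(-19 \right)} J = \frac{\sqrt{- 19 \left(1 + 2 \left(-19\right)\right)}}{3} \cdot 63 = \frac{\sqrt{- 19 \left(1 - 38\right)}}{3} \cdot 63 = \frac{\sqrt{\left(-19\right) \left(-37\right)}}{3} \cdot 63 = \frac{\sqrt{703}}{3} \cdot 63 = 21 \sqrt{703}$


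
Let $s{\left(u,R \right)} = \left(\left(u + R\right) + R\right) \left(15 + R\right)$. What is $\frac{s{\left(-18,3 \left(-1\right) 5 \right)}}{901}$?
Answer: $0$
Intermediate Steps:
$s{\left(u,R \right)} = \left(15 + R\right) \left(u + 2 R\right)$ ($s{\left(u,R \right)} = \left(\left(R + u\right) + R\right) \left(15 + R\right) = \left(u + 2 R\right) \left(15 + R\right) = \left(15 + R\right) \left(u + 2 R\right)$)
$\frac{s{\left(-18,3 \left(-1\right) 5 \right)}}{901} = \frac{2 \left(3 \left(-1\right) 5\right)^{2} + 15 \left(-18\right) + 30 \cdot 3 \left(-1\right) 5 + 3 \left(-1\right) 5 \left(-18\right)}{901} = \left(2 \left(\left(-3\right) 5\right)^{2} - 270 + 30 \left(\left(-3\right) 5\right) + \left(-3\right) 5 \left(-18\right)\right) \frac{1}{901} = \left(2 \left(-15\right)^{2} - 270 + 30 \left(-15\right) - -270\right) \frac{1}{901} = \left(2 \cdot 225 - 270 - 450 + 270\right) \frac{1}{901} = \left(450 - 270 - 450 + 270\right) \frac{1}{901} = 0 \cdot \frac{1}{901} = 0$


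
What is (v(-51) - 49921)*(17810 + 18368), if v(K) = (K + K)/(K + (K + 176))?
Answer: -66825396784/37 ≈ -1.8061e+9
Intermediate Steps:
v(K) = 2*K/(176 + 2*K) (v(K) = (2*K)/(K + (176 + K)) = (2*K)/(176 + 2*K) = 2*K/(176 + 2*K))
(v(-51) - 49921)*(17810 + 18368) = (-51/(88 - 51) - 49921)*(17810 + 18368) = (-51/37 - 49921)*36178 = -1847128/37*36178 = -66825396784/37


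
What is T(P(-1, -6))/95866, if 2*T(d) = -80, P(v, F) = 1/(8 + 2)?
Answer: -20/47933 ≈ -0.00041725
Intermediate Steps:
P(v, F) = ⅒ (P(v, F) = 1/10 = ⅒)
T(d) = -40 (T(d) = (½)*(-80) = -40)
T(P(-1, -6))/95866 = -40/95866 = -40*1/95866 = -20/47933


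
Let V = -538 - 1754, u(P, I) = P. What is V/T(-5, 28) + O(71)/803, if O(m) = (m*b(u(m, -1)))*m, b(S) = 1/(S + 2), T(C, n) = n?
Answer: -33553400/410333 ≈ -81.771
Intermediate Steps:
b(S) = 1/(2 + S)
V = -2292
O(m) = m**2/(2 + m) (O(m) = (m/(2 + m))*m = m**2/(2 + m))
V/T(-5, 28) + O(71)/803 = -2292/28 + (71**2/(2 + 71))/803 = -2292*1/28 + (5041/73)*(1/803) = -573/7 + (5041*(1/73))*(1/803) = -573/7 + (5041/73)*(1/803) = -573/7 + 5041/58619 = -33553400/410333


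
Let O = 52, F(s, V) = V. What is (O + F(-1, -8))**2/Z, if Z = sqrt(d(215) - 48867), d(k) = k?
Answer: -968*I*sqrt(12163)/12163 ≈ -8.7772*I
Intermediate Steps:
Z = 2*I*sqrt(12163) (Z = sqrt(215 - 48867) = sqrt(-48652) = 2*I*sqrt(12163) ≈ 220.57*I)
(O + F(-1, -8))**2/Z = (52 - 8)**2/((2*I*sqrt(12163))) = 44**2*(-I*sqrt(12163)/24326) = 1936*(-I*sqrt(12163)/24326) = -968*I*sqrt(12163)/12163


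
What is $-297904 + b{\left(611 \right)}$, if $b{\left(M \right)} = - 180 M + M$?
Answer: $-407273$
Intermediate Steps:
$b{\left(M \right)} = - 179 M$
$-297904 + b{\left(611 \right)} = -297904 - 109369 = -407273$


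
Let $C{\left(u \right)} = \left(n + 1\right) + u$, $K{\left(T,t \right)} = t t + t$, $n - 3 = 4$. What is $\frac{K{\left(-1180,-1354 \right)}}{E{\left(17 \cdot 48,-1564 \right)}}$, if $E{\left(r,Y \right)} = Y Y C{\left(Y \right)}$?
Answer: $- \frac{915981}{1903062688} \approx -0.00048132$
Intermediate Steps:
$n = 7$ ($n = 3 + 4 = 7$)
$K{\left(T,t \right)} = t + t^{2}$ ($K{\left(T,t \right)} = t^{2} + t = t + t^{2}$)
$C{\left(u \right)} = 8 + u$ ($C{\left(u \right)} = \left(7 + 1\right) + u = 8 + u$)
$E{\left(r,Y \right)} = Y^{2} \left(8 + Y\right)$ ($E{\left(r,Y \right)} = Y Y \left(8 + Y\right) = Y^{2} \left(8 + Y\right)$)
$\frac{K{\left(-1180,-1354 \right)}}{E{\left(17 \cdot 48,-1564 \right)}} = \frac{\left(-1354\right) \left(1 - 1354\right)}{\left(-1564\right)^{2} \left(8 - 1564\right)} = \frac{\left(-1354\right) \left(-1353\right)}{2446096 \left(-1556\right)} = \frac{1831962}{-3806125376} = 1831962 \left(- \frac{1}{3806125376}\right) = - \frac{915981}{1903062688}$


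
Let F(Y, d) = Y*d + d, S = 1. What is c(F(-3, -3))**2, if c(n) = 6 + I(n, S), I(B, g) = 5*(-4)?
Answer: 196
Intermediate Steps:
I(B, g) = -20
F(Y, d) = d + Y*d
c(n) = -14 (c(n) = 6 - 20 = -14)
c(F(-3, -3))**2 = (-14)**2 = 196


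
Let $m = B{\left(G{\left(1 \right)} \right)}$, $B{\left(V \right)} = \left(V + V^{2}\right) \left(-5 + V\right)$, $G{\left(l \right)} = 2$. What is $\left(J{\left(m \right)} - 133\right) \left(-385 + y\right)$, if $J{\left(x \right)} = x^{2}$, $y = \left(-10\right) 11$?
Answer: $-94545$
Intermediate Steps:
$B{\left(V \right)} = \left(-5 + V\right) \left(V + V^{2}\right)$
$m = -18$ ($m = 2 \left(-5 + 2^{2} - 8\right) = 2 \left(-5 + 4 - 8\right) = 2 \left(-9\right) = -18$)
$y = -110$
$\left(J{\left(m \right)} - 133\right) \left(-385 + y\right) = \left(\left(-18\right)^{2} - 133\right) \left(-385 - 110\right) = \left(324 - 133\right) \left(-495\right) = 191 \left(-495\right) = -94545$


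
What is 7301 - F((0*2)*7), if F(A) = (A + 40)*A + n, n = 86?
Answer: 7215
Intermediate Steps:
F(A) = 86 + A*(40 + A) (F(A) = (A + 40)*A + 86 = (40 + A)*A + 86 = A*(40 + A) + 86 = 86 + A*(40 + A))
7301 - F((0*2)*7) = 7301 - (86 + ((0*2)*7)² + 40*((0*2)*7)) = 7301 - (86 + (0*7)² + 40*(0*7)) = 7301 - (86 + 0² + 40*0) = 7301 - (86 + 0 + 0) = 7301 - 1*86 = 7301 - 86 = 7215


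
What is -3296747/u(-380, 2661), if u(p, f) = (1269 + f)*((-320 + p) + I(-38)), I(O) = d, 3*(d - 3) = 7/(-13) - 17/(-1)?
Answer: 42857711/35329390 ≈ 1.2131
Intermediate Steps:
d = 331/39 (d = 3 + (7/(-13) - 17/(-1))/3 = 3 + (7*(-1/13) - 17*(-1))/3 = 3 + (-7/13 + 17)/3 = 3 + (⅓)*(214/13) = 3 + 214/39 = 331/39 ≈ 8.4872)
I(O) = 331/39
u(p, f) = (1269 + f)*(-12149/39 + p) (u(p, f) = (1269 + f)*((-320 + p) + 331/39) = (1269 + f)*(-12149/39 + p))
-3296747/u(-380, 2661) = -3296747/(-5139027/13 + 1269*(-380) - 12149/39*2661 + 2661*(-380)) = -3296747/(-5139027/13 - 482220 - 10776163/13 - 1011180) = -3296747/(-35329390/13) = -3296747*(-13/35329390) = 42857711/35329390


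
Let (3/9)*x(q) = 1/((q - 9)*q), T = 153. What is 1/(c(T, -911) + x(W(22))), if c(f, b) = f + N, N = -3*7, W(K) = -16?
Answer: 400/52803 ≈ 0.0075753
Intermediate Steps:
N = -21
c(f, b) = -21 + f (c(f, b) = f - 21 = -21 + f)
x(q) = 3/(q*(-9 + q)) (x(q) = 3/(((q - 9)*q)) = 3/(((-9 + q)*q)) = 3/((q*(-9 + q))) = 3*(1/(q*(-9 + q))) = 3/(q*(-9 + q)))
1/(c(T, -911) + x(W(22))) = 1/((-21 + 153) + 3/(-16*(-9 - 16))) = 1/(132 + 3*(-1/16)/(-25)) = 1/(132 + 3*(-1/16)*(-1/25)) = 1/(132 + 3/400) = 1/(52803/400) = 400/52803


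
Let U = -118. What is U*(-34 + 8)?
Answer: 3068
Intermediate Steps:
U*(-34 + 8) = -118*(-34 + 8) = -118*(-26) = 3068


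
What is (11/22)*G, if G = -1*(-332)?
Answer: 166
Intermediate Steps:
G = 332
(11/22)*G = (11/22)*332 = (11*(1/22))*332 = (½)*332 = 166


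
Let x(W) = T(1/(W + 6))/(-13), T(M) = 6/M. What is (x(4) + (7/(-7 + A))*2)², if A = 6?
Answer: 58564/169 ≈ 346.53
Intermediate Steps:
x(W) = -36/13 - 6*W/13 (x(W) = (6/(1/(W + 6)))/(-13) = (6/(1/(6 + W)))*(-1/13) = (6*(6 + W))*(-1/13) = (36 + 6*W)*(-1/13) = -36/13 - 6*W/13)
(x(4) + (7/(-7 + A))*2)² = ((-36/13 - 6/13*4) + (7/(-7 + 6))*2)² = ((-36/13 - 24/13) + (7/(-1))*2)² = (-60/13 - 1*7*2)² = (-60/13 - 7*2)² = (-60/13 - 14)² = (-242/13)² = 58564/169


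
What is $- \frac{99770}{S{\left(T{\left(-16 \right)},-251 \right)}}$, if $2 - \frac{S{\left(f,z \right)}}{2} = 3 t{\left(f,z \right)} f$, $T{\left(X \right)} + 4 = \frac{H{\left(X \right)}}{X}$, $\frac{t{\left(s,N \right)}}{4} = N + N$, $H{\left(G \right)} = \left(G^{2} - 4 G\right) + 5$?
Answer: $\frac{99770}{292913} \approx 0.34061$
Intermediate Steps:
$H{\left(G \right)} = 5 + G^{2} - 4 G$
$t{\left(s,N \right)} = 8 N$ ($t{\left(s,N \right)} = 4 \left(N + N\right) = 4 \cdot 2 N = 8 N$)
$T{\left(X \right)} = -4 + \frac{5 + X^{2} - 4 X}{X}$
$S{\left(f,z \right)} = 4 - 48 f z$ ($S{\left(f,z \right)} = 4 - 2 \cdot 3 \cdot 8 z f = 4 - 2 \cdot 24 z f = 4 - 2 \cdot 24 f z = 4 - 48 f z$)
$- \frac{99770}{S{\left(T{\left(-16 \right)},-251 \right)}} = - \frac{99770}{4 - 48 \left(-8 - 16 + \frac{5}{-16}\right) \left(-251\right)} = - \frac{99770}{4 - 48 \left(-8 - 16 + 5 \left(- \frac{1}{16}\right)\right) \left(-251\right)} = - \frac{99770}{4 - 48 \left(-8 - 16 - \frac{5}{16}\right) \left(-251\right)} = - \frac{99770}{4 - \left(-1167\right) \left(-251\right)} = - \frac{99770}{4 - 292917} = - \frac{99770}{-292913} = \left(-99770\right) \left(- \frac{1}{292913}\right) = \frac{99770}{292913}$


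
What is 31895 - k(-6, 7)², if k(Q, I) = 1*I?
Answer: 31846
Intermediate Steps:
k(Q, I) = I
31895 - k(-6, 7)² = 31895 - 1*7² = 31895 - 1*49 = 31895 - 49 = 31846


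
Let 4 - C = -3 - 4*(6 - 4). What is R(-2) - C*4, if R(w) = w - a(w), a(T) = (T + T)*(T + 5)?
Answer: -50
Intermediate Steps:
a(T) = 2*T*(5 + T) (a(T) = (2*T)*(5 + T) = 2*T*(5 + T))
C = 15 (C = 4 - (-3 - 4*(6 - 4)) = 4 - (-3 - 4*2) = 4 - (-3 - 1*8) = 4 - (-3 - 8) = 4 - 1*(-11) = 4 + 11 = 15)
R(w) = w - 2*w*(5 + w)
R(-2) - C*4 = -2*(-9 - 2*(-2)) - 1*15*4 = -2*(-9 + 4) - 15*4 = -2*(-5) - 60 = 10 - 60 = -50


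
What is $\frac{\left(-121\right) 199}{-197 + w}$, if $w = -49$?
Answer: $\frac{24079}{246} \approx 97.882$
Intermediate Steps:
$\frac{\left(-121\right) 199}{-197 + w} = \frac{\left(-121\right) 199}{-197 - 49} = - \frac{24079}{-246} = \left(-24079\right) \left(- \frac{1}{246}\right) = \frac{24079}{246}$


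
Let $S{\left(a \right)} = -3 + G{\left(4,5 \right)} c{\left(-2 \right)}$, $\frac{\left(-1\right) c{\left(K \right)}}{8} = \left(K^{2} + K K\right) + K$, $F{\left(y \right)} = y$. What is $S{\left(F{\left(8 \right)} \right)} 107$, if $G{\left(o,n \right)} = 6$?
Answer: $-31137$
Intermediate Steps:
$c{\left(K \right)} = - 16 K^{2} - 8 K$ ($c{\left(K \right)} = - 8 \left(\left(K^{2} + K K\right) + K\right) = - 8 \left(\left(K^{2} + K^{2}\right) + K\right) = - 8 \left(2 K^{2} + K\right) = - 8 \left(K + 2 K^{2}\right) = - 16 K^{2} - 8 K$)
$S{\left(a \right)} = -291$ ($S{\left(a \right)} = -3 + 6 \left(\left(-8\right) \left(-2\right) \left(1 + 2 \left(-2\right)\right)\right) = -3 + 6 \left(\left(-8\right) \left(-2\right) \left(1 - 4\right)\right) = -3 + 6 \left(\left(-8\right) \left(-2\right) \left(-3\right)\right) = -3 + 6 \left(-48\right) = -3 - 288 = -291$)
$S{\left(F{\left(8 \right)} \right)} 107 = \left(-291\right) 107 = -31137$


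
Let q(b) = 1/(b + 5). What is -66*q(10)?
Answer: -22/5 ≈ -4.4000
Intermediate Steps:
q(b) = 1/(5 + b)
-66*q(10) = -66/(5 + 10) = -66/15 = -66*1/15 = -22/5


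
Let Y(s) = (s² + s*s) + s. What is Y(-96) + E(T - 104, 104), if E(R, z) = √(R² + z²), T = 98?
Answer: 18336 + 2*√2713 ≈ 18440.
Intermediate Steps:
Y(s) = s + 2*s² (Y(s) = (s² + s²) + s = 2*s² + s = s + 2*s²)
Y(-96) + E(T - 104, 104) = -96*(1 + 2*(-96)) + √((98 - 104)² + 104²) = -96*(1 - 192) + √((-6)² + 10816) = -96*(-191) + √(36 + 10816) = 18336 + √10852 = 18336 + 2*√2713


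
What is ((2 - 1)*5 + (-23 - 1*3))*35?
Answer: -735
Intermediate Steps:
((2 - 1)*5 + (-23 - 1*3))*35 = (1*5 + (-23 - 3))*35 = (5 - 26)*35 = -21*35 = -735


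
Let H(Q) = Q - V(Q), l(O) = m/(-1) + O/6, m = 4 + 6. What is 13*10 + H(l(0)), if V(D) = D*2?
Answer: 140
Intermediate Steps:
m = 10
l(O) = -10 + O/6 (l(O) = 10/(-1) + O/6 = 10*(-1) + O*(⅙) = -10 + O/6)
V(D) = 2*D
H(Q) = -Q (H(Q) = Q - 2*Q = -Q)
13*10 + H(l(0)) = 13*10 - (-10 + (⅙)*0) = 130 - (-10 + 0) = 130 - 1*(-10) = 130 + 10 = 140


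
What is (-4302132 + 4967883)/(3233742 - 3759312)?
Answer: -221917/175190 ≈ -1.2667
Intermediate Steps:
(-4302132 + 4967883)/(3233742 - 3759312) = 665751/(-525570) = 665751*(-1/525570) = -221917/175190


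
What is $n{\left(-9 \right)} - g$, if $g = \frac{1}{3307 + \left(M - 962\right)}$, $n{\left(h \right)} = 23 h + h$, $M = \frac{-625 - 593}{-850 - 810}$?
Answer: $- \frac{420543974}{1946959} \approx -216.0$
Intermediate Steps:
$M = \frac{609}{830}$ ($M = - \frac{1218}{-1660} = \left(-1218\right) \left(- \frac{1}{1660}\right) = \frac{609}{830} \approx 0.73374$)
$n{\left(h \right)} = 24 h$
$g = \frac{830}{1946959}$ ($g = \frac{1}{3307 + \left(\frac{609}{830} - 962\right)} = \frac{1}{3307 - \frac{797851}{830}} = \frac{1}{\frac{1946959}{830}} = \frac{830}{1946959} \approx 0.00042631$)
$n{\left(-9 \right)} - g = 24 \left(-9\right) - \frac{830}{1946959} = -216 - \frac{830}{1946959} = - \frac{420543974}{1946959}$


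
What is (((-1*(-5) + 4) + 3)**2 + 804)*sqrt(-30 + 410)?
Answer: 1896*sqrt(95) ≈ 18480.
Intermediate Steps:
(((-1*(-5) + 4) + 3)**2 + 804)*sqrt(-30 + 410) = (((5 + 4) + 3)**2 + 804)*sqrt(380) = ((9 + 3)**2 + 804)*(2*sqrt(95)) = (12**2 + 804)*(2*sqrt(95)) = (144 + 804)*(2*sqrt(95)) = 948*(2*sqrt(95)) = 1896*sqrt(95)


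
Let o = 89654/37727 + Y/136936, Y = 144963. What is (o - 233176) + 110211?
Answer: -635242127720235/5166184472 ≈ -1.2296e+5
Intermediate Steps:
o = 17745879245/5166184472 (o = 89654/37727 + 144963/136936 = 17745879245/5166184472 ≈ 3.4350)
(o - 233176) + 110211 = (17745879245/5166184472 - 233176) + 110211 = -1204612484563827/5166184472 + 110211 = -635242127720235/5166184472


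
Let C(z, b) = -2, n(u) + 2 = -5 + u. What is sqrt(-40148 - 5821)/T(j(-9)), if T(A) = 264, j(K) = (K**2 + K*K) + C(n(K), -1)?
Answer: I*sqrt(45969)/264 ≈ 0.81214*I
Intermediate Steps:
n(u) = -7 + u (n(u) = -2 + (-5 + u) = -7 + u)
j(K) = -2 + 2*K**2 (j(K) = (K**2 + K*K) - 2 = (K**2 + K**2) - 2 = 2*K**2 - 2 = -2 + 2*K**2)
sqrt(-40148 - 5821)/T(j(-9)) = sqrt(-40148 - 5821)/264 = sqrt(-45969)*(1/264) = (I*sqrt(45969))*(1/264) = I*sqrt(45969)/264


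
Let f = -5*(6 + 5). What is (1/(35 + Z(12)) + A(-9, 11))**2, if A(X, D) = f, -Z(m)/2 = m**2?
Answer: 193655056/64009 ≈ 3025.4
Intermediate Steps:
f = -55 (f = -5*11 = -55)
Z(m) = -2*m**2
A(X, D) = -55
(1/(35 + Z(12)) + A(-9, 11))**2 = (1/(35 - 2*12**2) - 55)**2 = (1/(35 - 2*144) - 55)**2 = (1/(35 - 288) - 55)**2 = (1/(-253) - 55)**2 = (-1/253 - 55)**2 = (-13916/253)**2 = 193655056/64009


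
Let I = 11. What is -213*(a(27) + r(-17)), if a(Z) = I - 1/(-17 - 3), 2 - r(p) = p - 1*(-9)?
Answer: -89673/20 ≈ -4483.6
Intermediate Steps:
r(p) = -7 - p (r(p) = 2 - (p - 1*(-9)) = 2 - (p + 9) = 2 - (9 + p) = 2 + (-9 - p) = -7 - p)
a(Z) = 221/20 (a(Z) = 11 - 1/(-17 - 3) = 11 - 1/(-20) = 11 - 1*(-1/20) = 11 + 1/20 = 221/20)
-213*(a(27) + r(-17)) = -213*(221/20 + (-7 - 1*(-17))) = -213*(221/20 + (-7 + 17)) = -213*(221/20 + 10) = -213*421/20 = -89673/20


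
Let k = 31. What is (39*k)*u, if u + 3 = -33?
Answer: -43524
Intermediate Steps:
u = -36 (u = -3 - 33 = -36)
(39*k)*u = (39*31)*(-36) = 1209*(-36) = -43524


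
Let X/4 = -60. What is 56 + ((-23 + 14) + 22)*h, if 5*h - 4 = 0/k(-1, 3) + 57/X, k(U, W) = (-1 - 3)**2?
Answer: 26313/400 ≈ 65.782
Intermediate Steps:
k(U, W) = 16 (k(U, W) = (-4)**2 = 16)
X = -240 (X = 4*(-60) = -240)
h = 301/400 (h = 4/5 + (0/16 + 57/(-240))/5 = 4/5 + (0*(1/16) + 57*(-1/240))/5 = 4/5 + (0 - 19/80)/5 = 4/5 + (1/5)*(-19/80) = 4/5 - 19/400 = 301/400 ≈ 0.75250)
56 + ((-23 + 14) + 22)*h = 56 + ((-23 + 14) + 22)*(301/400) = 56 + (-9 + 22)*(301/400) = 56 + 13*(301/400) = 56 + 3913/400 = 26313/400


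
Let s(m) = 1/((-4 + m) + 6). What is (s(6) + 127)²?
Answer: 1034289/64 ≈ 16161.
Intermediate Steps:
s(m) = 1/(2 + m)
(s(6) + 127)² = (1/(2 + 6) + 127)² = (1/8 + 127)² = (⅛ + 127)² = (1017/8)² = 1034289/64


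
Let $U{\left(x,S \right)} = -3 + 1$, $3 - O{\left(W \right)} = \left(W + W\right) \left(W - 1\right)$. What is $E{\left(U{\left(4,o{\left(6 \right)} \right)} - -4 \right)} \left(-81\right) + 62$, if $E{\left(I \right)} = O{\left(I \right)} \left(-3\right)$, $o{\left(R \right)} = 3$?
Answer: $-181$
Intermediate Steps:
$O{\left(W \right)} = 3 - 2 W \left(-1 + W\right)$ ($O{\left(W \right)} = 3 - \left(W + W\right) \left(W - 1\right) = 3 - 2 W \left(-1 + W\right)$)
$U{\left(x,S \right)} = -2$
$E{\left(I \right)} = -9 - 6 I + 6 I^{2}$ ($E{\left(I \right)} = \left(3 - 2 I^{2} + 2 I\right) \left(-3\right) = -9 - 6 I + 6 I^{2}$)
$E{\left(U{\left(4,o{\left(6 \right)} \right)} - -4 \right)} \left(-81\right) + 62 = \left(-9 - 6 \left(-2 - -4\right) + 6 \left(-2 - -4\right)^{2}\right) \left(-81\right) + 62 = \left(-9 - 6 \left(-2 + 4\right) + 6 \left(-2 + 4\right)^{2}\right) \left(-81\right) + 62 = \left(-9 - 12 + 6 \cdot 2^{2}\right) \left(-81\right) + 62 = \left(-9 - 12 + 6 \cdot 4\right) \left(-81\right) + 62 = \left(-9 - 12 + 24\right) \left(-81\right) + 62 = 3 \left(-81\right) + 62 = -243 + 62 = -181$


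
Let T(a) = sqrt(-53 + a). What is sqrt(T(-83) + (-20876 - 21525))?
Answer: sqrt(-42401 + 2*I*sqrt(34)) ≈ 0.028 + 205.92*I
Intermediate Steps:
sqrt(T(-83) + (-20876 - 21525)) = sqrt(sqrt(-53 - 83) + (-20876 - 21525)) = sqrt(sqrt(-136) - 42401) = sqrt(2*I*sqrt(34) - 42401) = sqrt(-42401 + 2*I*sqrt(34))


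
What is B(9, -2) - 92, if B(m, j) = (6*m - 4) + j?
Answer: -44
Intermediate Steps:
B(m, j) = -4 + j + 6*m (B(m, j) = (-4 + 6*m) + j = -4 + j + 6*m)
B(9, -2) - 92 = (-4 - 2 + 6*9) - 92 = (-4 - 2 + 54) - 92 = 48 - 92 = -44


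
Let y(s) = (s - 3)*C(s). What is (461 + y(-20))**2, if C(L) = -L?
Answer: 1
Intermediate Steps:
y(s) = -s*(-3 + s) (y(s) = (s - 3)*(-s) = (-3 + s)*(-s) = -s*(-3 + s))
(461 + y(-20))**2 = (461 - 20*(3 - 1*(-20)))**2 = (461 - 20*(3 + 20))**2 = (461 - 20*23)**2 = (461 - 460)**2 = 1**2 = 1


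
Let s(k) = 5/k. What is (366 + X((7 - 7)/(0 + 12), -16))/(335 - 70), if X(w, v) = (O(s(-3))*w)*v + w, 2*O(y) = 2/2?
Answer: 366/265 ≈ 1.3811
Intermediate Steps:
O(y) = ½ (O(y) = (2/2)/2 = (2*(½))/2 = (½)*1 = ½)
X(w, v) = w + v*w/2 (X(w, v) = (w/2)*v + w = v*w/2 + w = w + v*w/2)
(366 + X((7 - 7)/(0 + 12), -16))/(335 - 70) = (366 + ((7 - 7)/(0 + 12))*(2 - 16)/2)/(335 - 70) = (366 + (½)*(0/12)*(-14))/265 = (366 + (½)*(0*(1/12))*(-14))*(1/265) = (366 + (½)*0*(-14))*(1/265) = (366 + 0)*(1/265) = 366*(1/265) = 366/265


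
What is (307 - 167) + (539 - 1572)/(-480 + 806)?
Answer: 44607/326 ≈ 136.83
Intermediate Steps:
(307 - 167) + (539 - 1572)/(-480 + 806) = 140 - 1033/326 = 44607/326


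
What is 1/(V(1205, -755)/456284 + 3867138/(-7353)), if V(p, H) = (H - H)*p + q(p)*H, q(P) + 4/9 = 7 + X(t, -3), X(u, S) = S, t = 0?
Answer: -838764063/441133233478 ≈ -0.0019014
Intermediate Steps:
q(P) = 32/9 (q(P) = -4/9 + (7 - 3) = -4/9 + 4 = 32/9)
V(p, H) = 32*H/9 (V(p, H) = (H - H)*p + 32*H/9 = 0*p + 32*H/9 = 0 + 32*H/9 = 32*H/9)
1/(V(1205, -755)/456284 + 3867138/(-7353)) = 1/(((32/9)*(-755))/456284 + 3867138/(-7353)) = 1/(-24160/9*1/456284 + 3867138*(-1/7353)) = 1/(-6040/1026639 - 429682/817) = 1/(-441133233478/838764063) = -838764063/441133233478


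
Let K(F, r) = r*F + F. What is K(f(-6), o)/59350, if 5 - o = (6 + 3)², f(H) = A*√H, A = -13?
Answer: 39*I*√6/2374 ≈ 0.04024*I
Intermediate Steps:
f(H) = -13*√H
o = -76 (o = 5 - (6 + 3)² = 5 - 1*9² = 5 - 1*81 = 5 - 81 = -76)
K(F, r) = F + F*r (K(F, r) = F*r + F = F + F*r)
K(f(-6), o)/59350 = ((-13*I*√6)*(1 - 76))/59350 = (-13*I*√6*(-75))*(1/59350) = (975*I*√6)*(1/59350) = 39*I*√6/2374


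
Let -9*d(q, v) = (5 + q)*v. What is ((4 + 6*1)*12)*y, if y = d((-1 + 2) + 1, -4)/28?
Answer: 40/3 ≈ 13.333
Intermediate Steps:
d(q, v) = -v*(5 + q)/9 (d(q, v) = -(5 + q)*v/9 = -v*(5 + q)/9)
y = ⅑ (y = -⅑*(-4)*(5 + ((-1 + 2) + 1))/28 = -⅑*(-4)*(5 + (1 + 1))*(1/28) = -⅑*(-4)*(5 + 2)*(1/28) = -⅑*(-4)*7*(1/28) = (28/9)*(1/28) = ⅑ ≈ 0.11111)
((4 + 6*1)*12)*y = ((4 + 6*1)*12)*(⅑) = ((4 + 6)*12)*(⅑) = (10*12)*(⅑) = 120*(⅑) = 40/3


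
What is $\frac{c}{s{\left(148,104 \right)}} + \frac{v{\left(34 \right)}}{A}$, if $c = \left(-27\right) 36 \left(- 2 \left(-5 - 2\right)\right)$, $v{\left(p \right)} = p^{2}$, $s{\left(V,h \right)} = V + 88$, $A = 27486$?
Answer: $- \frac{46719584}{810837} \approx -57.619$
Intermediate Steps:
$s{\left(V,h \right)} = 88 + V$
$c = -13608$ ($c = - 972 \left(\left(-2\right) \left(-7\right)\right) = \left(-972\right) 14 = -13608$)
$\frac{c}{s{\left(148,104 \right)}} + \frac{v{\left(34 \right)}}{A} = - \frac{13608}{88 + 148} + \frac{34^{2}}{27486} = - \frac{13608}{236} + 1156 \cdot \frac{1}{27486} = \left(-13608\right) \frac{1}{236} + \frac{578}{13743} = - \frac{3402}{59} + \frac{578}{13743} = - \frac{46719584}{810837}$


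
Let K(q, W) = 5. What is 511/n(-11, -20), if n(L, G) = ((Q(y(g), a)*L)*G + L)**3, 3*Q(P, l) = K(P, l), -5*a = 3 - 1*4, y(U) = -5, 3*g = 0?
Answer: 13797/1214767763 ≈ 1.1358e-5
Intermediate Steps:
g = 0 (g = (1/3)*0 = 0)
a = 1/5 (a = -(3 - 1*4)/5 = -(3 - 4)/5 = -1/5*(-1) = 1/5 ≈ 0.20000)
Q(P, l) = 5/3 (Q(P, l) = (1/3)*5 = 5/3)
n(L, G) = (L + 5*G*L/3)**3 (n(L, G) = ((5*L/3)*G + L)**3 = (5*G*L/3 + L)**3 = (L + 5*G*L/3)**3)
511/n(-11, -20) = 511/(((1/27)*(-11)**3*(3 + 5*(-20))**3)) = 511/(((1/27)*(-1331)*(3 - 100)**3)) = 511/(((1/27)*(-1331)*(-97)**3)) = 511/(((1/27)*(-1331)*(-912673))) = 511/(1214767763/27) = 511*(27/1214767763) = 13797/1214767763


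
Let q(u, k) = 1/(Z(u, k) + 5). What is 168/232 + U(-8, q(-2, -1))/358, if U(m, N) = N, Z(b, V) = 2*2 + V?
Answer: 60173/83056 ≈ 0.72449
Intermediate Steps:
Z(b, V) = 4 + V
q(u, k) = 1/(9 + k) (q(u, k) = 1/((4 + k) + 5) = 1/(9 + k))
168/232 + U(-8, q(-2, -1))/358 = 168/232 + 1/((9 - 1)*358) = 168*(1/232) + (1/358)/8 = 21/29 + (⅛)*(1/358) = 21/29 + 1/2864 = 60173/83056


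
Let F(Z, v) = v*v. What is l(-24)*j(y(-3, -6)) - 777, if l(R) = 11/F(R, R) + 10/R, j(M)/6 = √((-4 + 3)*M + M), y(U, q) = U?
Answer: -777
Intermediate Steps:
F(Z, v) = v²
j(M) = 0 (j(M) = 6*√((-4 + 3)*M + M) = 6*√(-M + M) = 6*√0 = 6*0 = 0)
l(R) = 10/R + 11/R² (l(R) = 11/(R²) + 10/R = 11/R² + 10/R = 10/R + 11/R²)
l(-24)*j(y(-3, -6)) - 777 = ((11 + 10*(-24))/(-24)²)*0 - 777 = ((11 - 240)/576)*0 - 777 = ((1/576)*(-229))*0 - 777 = -229/576*0 - 777 = 0 - 777 = -777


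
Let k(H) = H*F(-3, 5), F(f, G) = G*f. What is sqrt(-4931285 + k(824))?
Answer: I*sqrt(4943645) ≈ 2223.4*I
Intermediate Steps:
k(H) = -15*H (k(H) = H*(5*(-3)) = H*(-15) = -15*H)
sqrt(-4931285 + k(824)) = sqrt(-4931285 - 15*824) = sqrt(-4931285 - 12360) = sqrt(-4943645) = I*sqrt(4943645)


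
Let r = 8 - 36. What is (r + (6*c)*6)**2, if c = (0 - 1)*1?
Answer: 4096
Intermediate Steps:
c = -1 (c = -1*1 = -1)
r = -28
(r + (6*c)*6)**2 = (-28 + (6*(-1))*6)**2 = (-28 - 6*6)**2 = (-28 - 36)**2 = (-64)**2 = 4096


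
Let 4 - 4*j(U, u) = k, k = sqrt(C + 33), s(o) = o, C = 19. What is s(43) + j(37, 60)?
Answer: 44 - sqrt(13)/2 ≈ 42.197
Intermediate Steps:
k = 2*sqrt(13) (k = sqrt(19 + 33) = sqrt(52) = 2*sqrt(13) ≈ 7.2111)
j(U, u) = 1 - sqrt(13)/2
s(43) + j(37, 60) = 43 + (1 - sqrt(13)/2) = 44 - sqrt(13)/2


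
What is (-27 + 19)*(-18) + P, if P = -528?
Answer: -384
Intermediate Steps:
(-27 + 19)*(-18) + P = (-27 + 19)*(-18) - 528 = -8*(-18) - 528 = 144 - 528 = -384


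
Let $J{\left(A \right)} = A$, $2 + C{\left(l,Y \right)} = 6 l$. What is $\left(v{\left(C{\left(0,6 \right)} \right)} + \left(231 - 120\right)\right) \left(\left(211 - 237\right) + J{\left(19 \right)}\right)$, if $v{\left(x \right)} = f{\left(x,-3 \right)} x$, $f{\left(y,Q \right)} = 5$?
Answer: $-707$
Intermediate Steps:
$C{\left(l,Y \right)} = -2 + 6 l$
$v{\left(x \right)} = 5 x$
$\left(v{\left(C{\left(0,6 \right)} \right)} + \left(231 - 120\right)\right) \left(\left(211 - 237\right) + J{\left(19 \right)}\right) = \left(5 \left(-2 + 6 \cdot 0\right) + \left(231 - 120\right)\right) \left(\left(211 - 237\right) + 19\right) = \left(5 \left(-2 + 0\right) + \left(231 - 120\right)\right) \left(\left(211 - 237\right) + 19\right) = \left(5 \left(-2\right) + 111\right) \left(-26 + 19\right) = \left(-10 + 111\right) \left(-7\right) = 101 \left(-7\right) = -707$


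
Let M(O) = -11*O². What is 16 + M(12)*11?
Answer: -17408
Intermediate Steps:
16 + M(12)*11 = 16 - 11*12²*11 = 16 - 11*144*11 = 16 - 1584*11 = 16 - 17424 = -17408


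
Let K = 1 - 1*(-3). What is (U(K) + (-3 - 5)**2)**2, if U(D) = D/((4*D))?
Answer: 66049/16 ≈ 4128.1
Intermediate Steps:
K = 4 (K = 1 + 3 = 4)
U(D) = 1/4 (U(D) = D*(1/(4*D)) = 1/4)
(U(K) + (-3 - 5)**2)**2 = (1/4 + (-3 - 5)**2)**2 = (1/4 + (-8)**2)**2 = (1/4 + 64)**2 = (257/4)**2 = 66049/16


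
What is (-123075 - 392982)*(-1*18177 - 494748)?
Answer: 264698536725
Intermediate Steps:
(-123075 - 392982)*(-1*18177 - 494748) = -516057*(-18177 - 494748) = -516057*(-512925) = 264698536725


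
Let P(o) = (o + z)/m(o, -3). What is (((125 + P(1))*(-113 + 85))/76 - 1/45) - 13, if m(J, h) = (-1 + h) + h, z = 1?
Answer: -50419/855 ≈ -58.970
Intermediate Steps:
m(J, h) = -1 + 2*h
P(o) = -⅐ - o/7 (P(o) = (o + 1)/(-1 + 2*(-3)) = (1 + o)/(-1 - 6) = (1 + o)/(-7) = (1 + o)*(-⅐) = -⅐ - o/7)
(((125 + P(1))*(-113 + 85))/76 - 1/45) - 13 = (((125 + (-⅐ - ⅐*1))*(-113 + 85))/76 - 1/45) - 13 = (((125 + (-⅐ - ⅐))*(-28))*(1/76) - 1*1/45) - 13 = (((125 - 2/7)*(-28))*(1/76) - 1/45) - 13 = (((873/7)*(-28))*(1/76) - 1/45) - 13 = (-3492*1/76 - 1/45) - 13 = (-873/19 - 1/45) - 13 = -39304/855 - 13 = -50419/855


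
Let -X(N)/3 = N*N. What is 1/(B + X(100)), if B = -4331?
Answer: -1/34331 ≈ -2.9128e-5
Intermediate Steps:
X(N) = -3*N² (X(N) = -3*N*N = -3*N²)
1/(B + X(100)) = 1/(-4331 - 3*100²) = 1/(-4331 - 3*10000) = 1/(-4331 - 30000) = 1/(-34331) = -1/34331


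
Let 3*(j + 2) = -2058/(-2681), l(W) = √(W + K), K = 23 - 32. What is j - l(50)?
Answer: -668/383 - √41 ≈ -8.1472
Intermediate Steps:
K = -9
l(W) = √(-9 + W) (l(W) = √(W - 9) = √(-9 + W))
j = -668/383 (j = -2 + (-2058/(-2681))/3 = -2 + (-2058*(-1/2681))/3 = -2 + (⅓)*(294/383) = -2 + 98/383 = -668/383 ≈ -1.7441)
j - l(50) = -668/383 - √(-9 + 50) = -668/383 - √41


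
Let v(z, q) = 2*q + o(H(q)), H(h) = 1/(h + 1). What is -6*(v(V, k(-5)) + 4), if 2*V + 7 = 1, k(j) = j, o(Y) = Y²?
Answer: 285/8 ≈ 35.625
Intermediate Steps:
H(h) = 1/(1 + h)
V = -3 (V = -7/2 + (½)*1 = -7/2 + ½ = -3)
v(z, q) = (1 + q)⁻² + 2*q (v(z, q) = 2*q + (1/(1 + q))² = 2*q + (1 + q)⁻² = (1 + q)⁻² + 2*q)
-6*(v(V, k(-5)) + 4) = -6*(((1 - 5)⁻² + 2*(-5)) + 4) = -6*(((-4)⁻² - 10) + 4) = -6*((1/16 - 10) + 4) = -6*(-159/16 + 4) = -6*(-95/16) = 285/8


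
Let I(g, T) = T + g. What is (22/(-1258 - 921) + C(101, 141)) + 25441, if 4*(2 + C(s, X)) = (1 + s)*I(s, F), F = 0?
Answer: 122087147/4358 ≈ 28015.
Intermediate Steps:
C(s, X) = -2 + s*(1 + s)/4 (C(s, X) = -2 + ((1 + s)*(0 + s))/4 = -2 + ((1 + s)*s)/4 = -2 + (s*(1 + s))/4 = -2 + s*(1 + s)/4)
(22/(-1258 - 921) + C(101, 141)) + 25441 = (22/(-1258 - 921) + (-2 + (¼)*101 + (¼)*101²)) + 25441 = (22/(-2179) + (-2 + 101/4 + (¼)*10201)) + 25441 = (-1/2179*22 + (-2 + 101/4 + 10201/4)) + 25441 = (-22/2179 + 5147/2) + 25441 = 11215269/4358 + 25441 = 122087147/4358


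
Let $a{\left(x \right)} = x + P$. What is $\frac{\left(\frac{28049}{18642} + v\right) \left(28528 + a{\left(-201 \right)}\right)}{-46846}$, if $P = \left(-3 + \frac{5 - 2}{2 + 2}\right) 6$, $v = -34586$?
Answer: $\frac{36508795178201}{1746606264} \approx 20903.0$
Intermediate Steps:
$P = - \frac{27}{2}$ ($P = \left(-3 + \frac{3}{4}\right) 6 = \left(- \frac{9}{4}\right) 6 = - \frac{27}{2} \approx -13.5$)
$a{\left(x \right)} = - \frac{27}{2} + x$ ($a{\left(x \right)} = x - \frac{27}{2} = - \frac{27}{2} + x$)
$\frac{\left(\frac{28049}{18642} + v\right) \left(28528 + a{\left(-201 \right)}\right)}{-46846} = \frac{\left(\frac{28049}{18642} - 34586\right) \left(28528 - \frac{429}{2}\right)}{-46846} = \left(28049 \cdot \frac{1}{18642} - 34586\right) \left(28528 - \frac{429}{2}\right) \left(- \frac{1}{46846}\right) = \left(\frac{28049}{18642} - 34586\right) \frac{56627}{2} \left(- \frac{1}{46846}\right) = \left(- \frac{644724163}{18642}\right) \frac{56627}{2} \left(- \frac{1}{46846}\right) = \left(- \frac{36508795178201}{37284}\right) \left(- \frac{1}{46846}\right) = \frac{36508795178201}{1746606264}$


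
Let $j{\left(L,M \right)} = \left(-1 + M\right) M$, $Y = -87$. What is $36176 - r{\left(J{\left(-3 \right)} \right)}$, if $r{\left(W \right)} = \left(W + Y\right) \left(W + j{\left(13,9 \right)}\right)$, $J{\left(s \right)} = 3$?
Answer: $42476$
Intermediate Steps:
$j{\left(L,M \right)} = M \left(-1 + M\right)$
$r{\left(W \right)} = \left(-87 + W\right) \left(72 + W\right)$ ($r{\left(W \right)} = \left(W - 87\right) \left(W + 9 \left(-1 + 9\right)\right) = \left(-87 + W\right) \left(W + 9 \cdot 8\right) = \left(-87 + W\right) \left(W + 72\right) = \left(-87 + W\right) \left(72 + W\right)$)
$36176 - r{\left(J{\left(-3 \right)} \right)} = 36176 - \left(-6264 + 3^{2} - 45\right) = 36176 - \left(-6264 + 9 - 45\right) = 36176 - -6300 = 36176 + 6300 = 42476$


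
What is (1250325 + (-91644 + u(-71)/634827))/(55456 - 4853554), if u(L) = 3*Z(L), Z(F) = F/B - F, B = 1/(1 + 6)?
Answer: -27243036367/112813413298 ≈ -0.24149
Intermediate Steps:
B = ⅐ (B = 1/7 = ⅐ ≈ 0.14286)
Z(F) = 6*F (Z(F) = F/(⅐) - F = F*7 - F = 7*F - F = 6*F)
u(L) = 18*L (u(L) = 3*(6*L) = 18*L)
(1250325 + (-91644 + u(-71)/634827))/(55456 - 4853554) = (1250325 + (-91644 + (18*(-71))/634827))/(55456 - 4853554) = (1250325 + (-91644 - 1278*1/634827))/(-4798098) = (1250325 + (-91644 - 426/211609))*(-1/4798098) = (1250325 - 19392695622/211609)*(-1/4798098) = (245187327303/211609)*(-1/4798098) = -27243036367/112813413298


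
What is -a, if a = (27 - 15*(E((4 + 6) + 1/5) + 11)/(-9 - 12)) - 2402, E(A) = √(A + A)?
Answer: 16570/7 - √510/7 ≈ 2363.9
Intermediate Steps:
E(A) = √2*√A (E(A) = √(2*A) = √2*√A)
a = -16570/7 + √510/7 (a = (27 - 15*(√2*√((4 + 6) + 1/5) + 11)/(-9 - 12)) - 2402 = (27 - 15*(√2*√(10 + ⅕) + 11)/(-21)) - 2402 = (27 - 15*(√2*√(51/5) + 11)*(-1)/21) - 2402 = (27 - 15*(√2*(√255/5) + 11)*(-1)/21) - 2402 = (27 - 15*(√510/5 + 11)*(-1)/21) - 2402 = (27 - 15*(11 + √510/5)*(-1)/21) - 2402 = (27 - 15*(-11/21 - √510/105)) - 2402 = (27 + (55/7 + √510/7)) - 2402 = (244/7 + √510/7) - 2402 = -16570/7 + √510/7 ≈ -2363.9)
-a = -(-16570/7 + √510/7) = 16570/7 - √510/7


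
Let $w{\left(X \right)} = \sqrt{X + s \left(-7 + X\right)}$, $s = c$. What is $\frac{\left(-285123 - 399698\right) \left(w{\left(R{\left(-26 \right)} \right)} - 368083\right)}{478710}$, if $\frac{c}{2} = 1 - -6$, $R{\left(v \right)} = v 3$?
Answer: $\frac{252070968143}{478710} - \frac{684821 i \sqrt{317}}{239355} \approx 5.2656 \cdot 10^{5} - 50.941 i$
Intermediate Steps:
$R{\left(v \right)} = 3 v$
$c = 14$ ($c = 2 \left(1 - -6\right) = 2 \left(1 + 6\right) = 2 \cdot 7 = 14$)
$s = 14$
$w{\left(X \right)} = \sqrt{-98 + 15 X}$ ($w{\left(X \right)} = \sqrt{X + 14 \left(-7 + X\right)} = \sqrt{X + \left(-98 + 14 X\right)} = \sqrt{-98 + 15 X}$)
$\frac{\left(-285123 - 399698\right) \left(w{\left(R{\left(-26 \right)} \right)} - 368083\right)}{478710} = \frac{\left(-285123 - 399698\right) \left(\sqrt{-98 + 15 \cdot 3 \left(-26\right)} - 368083\right)}{478710} = - 684821 \left(\sqrt{-98 + 15 \left(-78\right)} - 368083\right) \frac{1}{478710} = - 684821 \left(\sqrt{-98 - 1170} - 368083\right) \frac{1}{478710} = - 684821 \left(\sqrt{-1268} - 368083\right) \frac{1}{478710} = - 684821 \left(2 i \sqrt{317} - 368083\right) \frac{1}{478710} = - 684821 \left(-368083 + 2 i \sqrt{317}\right) \frac{1}{478710} = \left(252070968143 - 1369642 i \sqrt{317}\right) \frac{1}{478710} = \frac{252070968143}{478710} - \frac{684821 i \sqrt{317}}{239355}$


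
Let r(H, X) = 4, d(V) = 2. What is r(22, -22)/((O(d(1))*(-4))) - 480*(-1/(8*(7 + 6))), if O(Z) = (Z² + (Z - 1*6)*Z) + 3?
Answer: 73/13 ≈ 5.6154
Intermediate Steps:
O(Z) = 3 + Z² + Z*(-6 + Z) (O(Z) = (Z² + (Z - 6)*Z) + 3 = (Z² + (-6 + Z)*Z) + 3 = (Z² + Z*(-6 + Z)) + 3 = 3 + Z² + Z*(-6 + Z))
r(22, -22)/((O(d(1))*(-4))) - 480*(-1/(8*(7 + 6))) = 4/(((3 - 6*2 + 2*2²)*(-4))) - 480*(-1/(8*(7 + 6))) = 4/(((3 - 12 + 2*4)*(-4))) - 480/(13*(-8)) = 4/(((3 - 12 + 8)*(-4))) - 480/(-104) = 4/((-1*(-4))) - 480*(-1/104) = 4/4 + 60/13 = 4*(¼) + 60/13 = 1 + 60/13 = 73/13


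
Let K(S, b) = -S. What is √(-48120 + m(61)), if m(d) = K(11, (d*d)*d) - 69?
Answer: 10*I*√482 ≈ 219.54*I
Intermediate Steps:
m(d) = -80 (m(d) = -1*11 - 69 = -11 - 69 = -80)
√(-48120 + m(61)) = √(-48120 - 80) = √(-48200) = 10*I*√482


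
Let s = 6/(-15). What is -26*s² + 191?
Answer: 4671/25 ≈ 186.84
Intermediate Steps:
s = -⅖ (s = 6*(-1/15) = -⅖ ≈ -0.40000)
-26*s² + 191 = -26*(-⅖)² + 191 = -26*4/25 + 191 = -104/25 + 191 = 4671/25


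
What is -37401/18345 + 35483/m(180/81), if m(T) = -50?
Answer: -43520379/61150 ≈ -711.70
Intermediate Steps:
-37401/18345 + 35483/m(180/81) = -37401/18345 + 35483/(-50) = -37401*1/18345 + 35483*(-1/50) = -12467/6115 - 35483/50 = -43520379/61150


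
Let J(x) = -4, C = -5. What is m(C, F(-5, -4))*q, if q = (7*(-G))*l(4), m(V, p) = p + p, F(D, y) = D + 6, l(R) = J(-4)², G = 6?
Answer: -1344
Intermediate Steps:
l(R) = 16 (l(R) = (-4)² = 16)
F(D, y) = 6 + D
m(V, p) = 2*p
q = -672 (q = (7*(-1*6))*16 = (7*(-6))*16 = -42*16 = -672)
m(C, F(-5, -4))*q = (2*(6 - 5))*(-672) = (2*1)*(-672) = 2*(-672) = -1344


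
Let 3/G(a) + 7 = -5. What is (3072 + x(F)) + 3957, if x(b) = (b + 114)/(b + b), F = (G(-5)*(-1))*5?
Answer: 70751/10 ≈ 7075.1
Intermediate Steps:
G(a) = -¼ (G(a) = 3/(-7 - 5) = 3/(-12) = 3*(-1/12) = -¼)
F = 5/4 (F = -¼*(-1)*5 = (¼)*5 = 5/4 ≈ 1.2500)
x(b) = (114 + b)/(2*b) (x(b) = (114 + b)/((2*b)) = (114 + b)*(1/(2*b)) = (114 + b)/(2*b))
(3072 + x(F)) + 3957 = (3072 + (114 + 5/4)/(2*(5/4))) + 3957 = (3072 + (½)*(⅘)*(461/4)) + 3957 = (3072 + 461/10) + 3957 = 31181/10 + 3957 = 70751/10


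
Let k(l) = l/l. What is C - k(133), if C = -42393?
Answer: -42394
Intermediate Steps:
k(l) = 1
C - k(133) = -42393 - 1*1 = -42393 - 1 = -42394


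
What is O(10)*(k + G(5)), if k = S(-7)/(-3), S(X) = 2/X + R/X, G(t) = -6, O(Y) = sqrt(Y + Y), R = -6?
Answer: -260*sqrt(5)/21 ≈ -27.685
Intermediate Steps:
O(Y) = sqrt(2)*sqrt(Y) (O(Y) = sqrt(2*Y) = sqrt(2)*sqrt(Y))
S(X) = -4/X (S(X) = 2/X - 6/X = -4/X)
k = -4/21 (k = -4/(-7)/(-3) = -4*(-1/7)*(-1/3) = (4/7)*(-1/3) = -4/21 ≈ -0.19048)
O(10)*(k + G(5)) = (sqrt(2)*sqrt(10))*(-4/21 - 6) = (2*sqrt(5))*(-130/21) = -260*sqrt(5)/21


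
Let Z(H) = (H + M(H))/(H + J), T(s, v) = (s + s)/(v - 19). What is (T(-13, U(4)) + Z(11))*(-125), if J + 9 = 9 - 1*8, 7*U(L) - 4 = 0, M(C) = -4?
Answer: -20125/43 ≈ -468.02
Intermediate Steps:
U(L) = 4/7 (U(L) = 4/7 + (⅐)*0 = 4/7 + 0 = 4/7)
J = -8 (J = -9 + (9 - 1*8) = -9 + (9 - 8) = -9 + 1 = -8)
T(s, v) = 2*s/(-19 + v) (T(s, v) = (2*s)/(-19 + v) = 2*s/(-19 + v))
Z(H) = (-4 + H)/(-8 + H) (Z(H) = (H - 4)/(H - 8) = (-4 + H)/(-8 + H))
(T(-13, U(4)) + Z(11))*(-125) = (2*(-13)/(-19 + 4/7) + (-4 + 11)/(-8 + 11))*(-125) = (2*(-13)/(-129/7) + 7/3)*(-125) = (2*(-13)*(-7/129) + (⅓)*7)*(-125) = (182/129 + 7/3)*(-125) = (161/43)*(-125) = -20125/43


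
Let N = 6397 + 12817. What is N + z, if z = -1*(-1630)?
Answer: 20844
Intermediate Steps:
N = 19214
z = 1630
N + z = 19214 + 1630 = 20844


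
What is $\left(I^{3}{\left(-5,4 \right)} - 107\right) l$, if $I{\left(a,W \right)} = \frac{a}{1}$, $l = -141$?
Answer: $32712$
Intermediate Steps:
$I{\left(a,W \right)} = a$ ($I{\left(a,W \right)} = a 1 = a$)
$\left(I^{3}{\left(-5,4 \right)} - 107\right) l = \left(\left(-5\right)^{3} - 107\right) \left(-141\right) = \left(-125 - 107\right) \left(-141\right) = \left(-232\right) \left(-141\right) = 32712$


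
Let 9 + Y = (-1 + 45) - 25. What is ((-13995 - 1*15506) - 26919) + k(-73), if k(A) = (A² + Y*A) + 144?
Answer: -51677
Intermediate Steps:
Y = 10 (Y = -9 + ((-1 + 45) - 25) = -9 + (44 - 25) = -9 + 19 = 10)
k(A) = 144 + A² + 10*A (k(A) = (A² + 10*A) + 144 = 144 + A² + 10*A)
((-13995 - 1*15506) - 26919) + k(-73) = ((-13995 - 1*15506) - 26919) + (144 + (-73)² + 10*(-73)) = ((-13995 - 15506) - 26919) + (144 + 5329 - 730) = (-29501 - 26919) + 4743 = -56420 + 4743 = -51677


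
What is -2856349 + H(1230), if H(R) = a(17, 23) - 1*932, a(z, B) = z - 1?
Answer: -2857265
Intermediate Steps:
a(z, B) = -1 + z
H(R) = -916 (H(R) = (-1 + 17) - 1*932 = 16 - 932 = -916)
-2856349 + H(1230) = -2856349 - 916 = -2857265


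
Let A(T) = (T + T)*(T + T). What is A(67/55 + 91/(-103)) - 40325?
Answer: -1294104593861/32092225 ≈ -40325.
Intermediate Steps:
A(T) = 4*T² (A(T) = (2*T)*(2*T) = 4*T²)
A(67/55 + 91/(-103)) - 40325 = 4*(67/55 + 91/(-103))² - 40325 = 4*(67*(1/55) + 91*(-1/103))² - 40325 = 4*(67/55 - 91/103)² - 40325 = 4*(1896/5665)² - 40325 = 4*(3594816/32092225) - 40325 = 14379264/32092225 - 40325 = -1294104593861/32092225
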